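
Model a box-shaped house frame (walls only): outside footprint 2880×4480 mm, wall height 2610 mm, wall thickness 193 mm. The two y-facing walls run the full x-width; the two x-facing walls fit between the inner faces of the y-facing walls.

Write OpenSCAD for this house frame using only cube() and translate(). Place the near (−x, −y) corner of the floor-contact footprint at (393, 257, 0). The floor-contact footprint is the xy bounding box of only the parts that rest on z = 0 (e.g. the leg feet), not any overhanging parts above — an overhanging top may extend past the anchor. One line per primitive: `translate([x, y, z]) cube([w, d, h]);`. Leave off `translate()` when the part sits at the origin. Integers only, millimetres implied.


translate([393, 257, 0]) cube([2880, 193, 2610]);
translate([393, 4544, 0]) cube([2880, 193, 2610]);
translate([393, 450, 0]) cube([193, 4094, 2610]);
translate([3080, 450, 0]) cube([193, 4094, 2610]);


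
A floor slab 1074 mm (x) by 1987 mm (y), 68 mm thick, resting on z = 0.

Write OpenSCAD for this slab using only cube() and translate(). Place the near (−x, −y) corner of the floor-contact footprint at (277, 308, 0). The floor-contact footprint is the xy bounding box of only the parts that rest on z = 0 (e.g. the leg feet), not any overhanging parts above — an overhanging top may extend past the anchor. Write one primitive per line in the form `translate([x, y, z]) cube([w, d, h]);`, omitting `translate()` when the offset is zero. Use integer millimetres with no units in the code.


translate([277, 308, 0]) cube([1074, 1987, 68]);


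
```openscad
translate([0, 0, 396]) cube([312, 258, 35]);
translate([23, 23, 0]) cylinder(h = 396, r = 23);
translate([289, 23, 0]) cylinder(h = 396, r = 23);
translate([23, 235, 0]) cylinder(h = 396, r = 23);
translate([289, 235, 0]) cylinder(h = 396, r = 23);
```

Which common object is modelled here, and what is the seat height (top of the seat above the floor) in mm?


A stool. The seat height is 431 mm.

A 312×258×35 slab at z = 396 on four corner cylinders — a stool. The seat top is 396 + 35 = 431 mm.


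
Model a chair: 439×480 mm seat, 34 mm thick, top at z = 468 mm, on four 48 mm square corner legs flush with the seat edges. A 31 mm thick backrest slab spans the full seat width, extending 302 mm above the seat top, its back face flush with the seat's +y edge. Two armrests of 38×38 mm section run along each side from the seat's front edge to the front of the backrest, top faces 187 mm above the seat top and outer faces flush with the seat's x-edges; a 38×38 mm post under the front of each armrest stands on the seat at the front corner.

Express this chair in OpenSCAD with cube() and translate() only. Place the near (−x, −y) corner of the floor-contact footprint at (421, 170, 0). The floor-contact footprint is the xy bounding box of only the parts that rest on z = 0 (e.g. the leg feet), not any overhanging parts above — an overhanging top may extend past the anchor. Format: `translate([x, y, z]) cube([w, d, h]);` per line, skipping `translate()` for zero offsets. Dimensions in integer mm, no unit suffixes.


translate([421, 170, 434]) cube([439, 480, 34]);
translate([421, 170, 0]) cube([48, 48, 434]);
translate([812, 170, 0]) cube([48, 48, 434]);
translate([421, 602, 0]) cube([48, 48, 434]);
translate([812, 602, 0]) cube([48, 48, 434]);
translate([421, 619, 468]) cube([439, 31, 302]);
translate([421, 170, 617]) cube([38, 449, 38]);
translate([822, 170, 617]) cube([38, 449, 38]);
translate([421, 170, 468]) cube([38, 38, 149]);
translate([822, 170, 468]) cube([38, 38, 149]);


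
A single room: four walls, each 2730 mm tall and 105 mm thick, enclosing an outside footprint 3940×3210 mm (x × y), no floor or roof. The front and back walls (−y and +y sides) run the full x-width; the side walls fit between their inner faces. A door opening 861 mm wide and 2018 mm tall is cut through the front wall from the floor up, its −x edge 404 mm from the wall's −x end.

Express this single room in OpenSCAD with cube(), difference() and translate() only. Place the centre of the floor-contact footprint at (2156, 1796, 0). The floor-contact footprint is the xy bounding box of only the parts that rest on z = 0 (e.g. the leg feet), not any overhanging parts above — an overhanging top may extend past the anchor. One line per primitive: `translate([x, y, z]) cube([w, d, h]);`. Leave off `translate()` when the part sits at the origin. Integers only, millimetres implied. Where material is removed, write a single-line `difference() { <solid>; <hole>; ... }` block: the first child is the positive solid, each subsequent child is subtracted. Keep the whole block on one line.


difference() { translate([186, 191, 0]) cube([3940, 105, 2730]); translate([590, 191, 0]) cube([861, 105, 2018]); }
translate([186, 3296, 0]) cube([3940, 105, 2730]);
translate([186, 296, 0]) cube([105, 3000, 2730]);
translate([4021, 296, 0]) cube([105, 3000, 2730]);


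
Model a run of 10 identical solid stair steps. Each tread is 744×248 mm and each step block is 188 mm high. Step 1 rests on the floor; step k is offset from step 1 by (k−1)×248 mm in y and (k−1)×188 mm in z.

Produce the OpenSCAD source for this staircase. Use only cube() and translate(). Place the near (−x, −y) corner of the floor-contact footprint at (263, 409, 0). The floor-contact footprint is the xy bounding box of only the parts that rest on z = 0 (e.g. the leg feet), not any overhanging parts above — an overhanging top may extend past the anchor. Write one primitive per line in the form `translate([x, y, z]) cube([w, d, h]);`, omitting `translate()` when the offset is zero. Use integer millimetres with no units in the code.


translate([263, 409, 0]) cube([744, 248, 188]);
translate([263, 657, 188]) cube([744, 248, 188]);
translate([263, 905, 376]) cube([744, 248, 188]);
translate([263, 1153, 564]) cube([744, 248, 188]);
translate([263, 1401, 752]) cube([744, 248, 188]);
translate([263, 1649, 940]) cube([744, 248, 188]);
translate([263, 1897, 1128]) cube([744, 248, 188]);
translate([263, 2145, 1316]) cube([744, 248, 188]);
translate([263, 2393, 1504]) cube([744, 248, 188]);
translate([263, 2641, 1692]) cube([744, 248, 188]);


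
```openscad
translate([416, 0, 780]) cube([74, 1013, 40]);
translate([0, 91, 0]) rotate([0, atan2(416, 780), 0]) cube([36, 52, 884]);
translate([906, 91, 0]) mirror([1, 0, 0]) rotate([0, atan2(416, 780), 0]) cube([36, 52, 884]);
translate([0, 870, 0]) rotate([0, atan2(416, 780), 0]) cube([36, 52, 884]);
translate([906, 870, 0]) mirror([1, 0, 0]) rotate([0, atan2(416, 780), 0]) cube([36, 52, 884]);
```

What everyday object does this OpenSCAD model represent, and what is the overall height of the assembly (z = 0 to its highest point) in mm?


A sawhorse. The overall height is 820 mm.

A beam across two mirrored pairs of raked legs — a sawhorse. The beam's underside is at z = 780 (matching the legs' vertical rise in atan2(416, 780)) and the beam is 40 mm tall, so its top is at 780 + 40 = 820 mm. The raked legs top out at the beam's underside, so that is the highest point.


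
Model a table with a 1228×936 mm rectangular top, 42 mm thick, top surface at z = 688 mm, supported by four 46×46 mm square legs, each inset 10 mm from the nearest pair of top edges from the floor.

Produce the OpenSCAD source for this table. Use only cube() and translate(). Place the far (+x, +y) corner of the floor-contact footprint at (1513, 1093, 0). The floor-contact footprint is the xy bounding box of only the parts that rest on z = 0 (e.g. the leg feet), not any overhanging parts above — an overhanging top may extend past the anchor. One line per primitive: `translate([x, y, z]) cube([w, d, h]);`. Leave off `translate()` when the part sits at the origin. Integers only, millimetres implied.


translate([295, 167, 646]) cube([1228, 936, 42]);
translate([305, 177, 0]) cube([46, 46, 646]);
translate([1467, 177, 0]) cube([46, 46, 646]);
translate([305, 1047, 0]) cube([46, 46, 646]);
translate([1467, 1047, 0]) cube([46, 46, 646]);


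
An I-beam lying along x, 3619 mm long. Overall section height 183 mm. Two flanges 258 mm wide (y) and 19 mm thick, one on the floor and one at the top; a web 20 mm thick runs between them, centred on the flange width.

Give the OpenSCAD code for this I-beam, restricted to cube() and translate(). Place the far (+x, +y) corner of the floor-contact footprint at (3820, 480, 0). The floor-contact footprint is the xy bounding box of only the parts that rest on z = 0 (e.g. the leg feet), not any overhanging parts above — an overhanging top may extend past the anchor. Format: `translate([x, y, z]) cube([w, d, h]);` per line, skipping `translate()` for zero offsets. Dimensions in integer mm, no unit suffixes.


translate([201, 222, 0]) cube([3619, 258, 19]);
translate([201, 341, 19]) cube([3619, 20, 145]);
translate([201, 222, 164]) cube([3619, 258, 19]);


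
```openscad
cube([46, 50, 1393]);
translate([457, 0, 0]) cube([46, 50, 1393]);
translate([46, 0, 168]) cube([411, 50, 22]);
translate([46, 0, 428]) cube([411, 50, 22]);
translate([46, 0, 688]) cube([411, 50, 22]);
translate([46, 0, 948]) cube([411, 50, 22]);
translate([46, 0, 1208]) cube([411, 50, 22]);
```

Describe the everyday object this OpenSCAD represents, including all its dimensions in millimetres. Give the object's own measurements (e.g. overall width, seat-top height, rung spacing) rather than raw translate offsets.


A straight ladder. Two 46×50 mm vertical rails, 1393 mm tall, stand 503 mm apart (outside-to-outside) with their front faces coplanar on the −y side. 5 rungs, each 50 mm deep and 22 mm tall, span between the inner faces of the rails, front faces flush with the rails. The lowest rung's underside is at z = 168 mm and rungs are spaced 260 mm apart (underside to underside).


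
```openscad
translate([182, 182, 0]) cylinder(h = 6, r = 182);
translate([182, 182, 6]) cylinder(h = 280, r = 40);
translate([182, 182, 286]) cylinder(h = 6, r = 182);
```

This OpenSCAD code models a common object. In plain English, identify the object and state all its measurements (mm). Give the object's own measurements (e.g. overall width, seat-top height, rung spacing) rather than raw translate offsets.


A spool: two coaxial disc flanges of radius 182 mm and thickness 6 mm, joined by a core cylinder of radius 40 mm and height 280 mm. The lower flange rests on z = 0 and the three cylinders share a vertical axis.


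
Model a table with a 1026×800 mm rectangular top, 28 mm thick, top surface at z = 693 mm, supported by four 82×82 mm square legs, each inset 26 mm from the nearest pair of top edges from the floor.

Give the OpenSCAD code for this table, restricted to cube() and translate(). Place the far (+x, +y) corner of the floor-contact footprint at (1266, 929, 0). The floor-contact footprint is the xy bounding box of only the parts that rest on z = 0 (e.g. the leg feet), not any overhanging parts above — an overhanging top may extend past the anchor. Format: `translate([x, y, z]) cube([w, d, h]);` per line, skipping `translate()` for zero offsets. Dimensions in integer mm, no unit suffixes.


translate([266, 155, 665]) cube([1026, 800, 28]);
translate([292, 181, 0]) cube([82, 82, 665]);
translate([1184, 181, 0]) cube([82, 82, 665]);
translate([292, 847, 0]) cube([82, 82, 665]);
translate([1184, 847, 0]) cube([82, 82, 665]);


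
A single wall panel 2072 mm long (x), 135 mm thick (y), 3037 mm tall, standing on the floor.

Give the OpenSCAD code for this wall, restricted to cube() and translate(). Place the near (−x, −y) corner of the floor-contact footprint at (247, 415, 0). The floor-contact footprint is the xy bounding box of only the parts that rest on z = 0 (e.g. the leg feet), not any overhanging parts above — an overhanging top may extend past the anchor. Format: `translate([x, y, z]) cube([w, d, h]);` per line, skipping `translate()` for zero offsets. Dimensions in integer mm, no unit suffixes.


translate([247, 415, 0]) cube([2072, 135, 3037]);


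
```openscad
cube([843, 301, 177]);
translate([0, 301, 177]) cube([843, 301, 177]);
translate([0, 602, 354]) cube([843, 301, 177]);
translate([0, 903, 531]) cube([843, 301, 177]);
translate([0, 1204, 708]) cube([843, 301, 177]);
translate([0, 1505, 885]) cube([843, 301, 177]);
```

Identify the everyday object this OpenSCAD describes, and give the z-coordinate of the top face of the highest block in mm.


A staircase. The total rise is 1062 mm.

6 identical blocks, each offset up and back from the previous — a staircase. Each step is 177 mm tall and there are 6 of them, so the total rise is 6 × 177 = 1062 mm.


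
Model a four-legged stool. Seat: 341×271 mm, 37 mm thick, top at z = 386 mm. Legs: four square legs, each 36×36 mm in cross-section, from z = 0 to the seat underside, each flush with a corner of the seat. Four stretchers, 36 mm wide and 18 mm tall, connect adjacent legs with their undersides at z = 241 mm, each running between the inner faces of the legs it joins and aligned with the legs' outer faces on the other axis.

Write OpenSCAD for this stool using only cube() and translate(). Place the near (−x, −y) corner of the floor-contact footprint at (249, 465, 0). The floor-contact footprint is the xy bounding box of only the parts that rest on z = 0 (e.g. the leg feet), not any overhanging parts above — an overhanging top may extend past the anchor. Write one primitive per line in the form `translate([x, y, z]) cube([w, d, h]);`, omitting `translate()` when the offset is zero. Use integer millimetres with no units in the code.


translate([249, 465, 349]) cube([341, 271, 37]);
translate([249, 465, 0]) cube([36, 36, 349]);
translate([554, 465, 0]) cube([36, 36, 349]);
translate([249, 700, 0]) cube([36, 36, 349]);
translate([554, 700, 0]) cube([36, 36, 349]);
translate([285, 465, 241]) cube([269, 36, 18]);
translate([285, 700, 241]) cube([269, 36, 18]);
translate([249, 501, 241]) cube([36, 199, 18]);
translate([554, 501, 241]) cube([36, 199, 18]);


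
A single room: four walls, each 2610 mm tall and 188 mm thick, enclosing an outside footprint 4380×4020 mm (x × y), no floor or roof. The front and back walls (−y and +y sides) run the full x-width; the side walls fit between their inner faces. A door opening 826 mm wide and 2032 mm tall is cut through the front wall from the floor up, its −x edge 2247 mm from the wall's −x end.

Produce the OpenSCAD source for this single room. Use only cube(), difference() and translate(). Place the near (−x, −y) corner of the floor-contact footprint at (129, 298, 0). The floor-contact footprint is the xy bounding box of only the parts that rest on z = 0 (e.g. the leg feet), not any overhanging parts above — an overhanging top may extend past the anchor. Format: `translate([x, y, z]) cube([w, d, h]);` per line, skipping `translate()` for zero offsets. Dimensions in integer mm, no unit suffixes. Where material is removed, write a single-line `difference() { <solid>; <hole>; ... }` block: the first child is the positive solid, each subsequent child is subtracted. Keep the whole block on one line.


difference() { translate([129, 298, 0]) cube([4380, 188, 2610]); translate([2376, 298, 0]) cube([826, 188, 2032]); }
translate([129, 4130, 0]) cube([4380, 188, 2610]);
translate([129, 486, 0]) cube([188, 3644, 2610]);
translate([4321, 486, 0]) cube([188, 3644, 2610]);


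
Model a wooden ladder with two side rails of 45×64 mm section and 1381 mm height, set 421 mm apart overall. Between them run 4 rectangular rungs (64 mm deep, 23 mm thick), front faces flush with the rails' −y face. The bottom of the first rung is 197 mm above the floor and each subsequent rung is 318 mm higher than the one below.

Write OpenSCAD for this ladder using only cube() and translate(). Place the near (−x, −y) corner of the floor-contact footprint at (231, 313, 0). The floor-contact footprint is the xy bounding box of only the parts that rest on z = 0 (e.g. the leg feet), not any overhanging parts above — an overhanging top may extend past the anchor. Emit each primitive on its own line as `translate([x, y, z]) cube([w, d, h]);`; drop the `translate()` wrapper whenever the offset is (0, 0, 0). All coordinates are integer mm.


// rung span = 421 - 2*45 = 331
// rung[k] z = 197 + k*318
translate([231, 313, 0]) cube([45, 64, 1381]);
translate([607, 313, 0]) cube([45, 64, 1381]);
translate([276, 313, 197]) cube([331, 64, 23]);
translate([276, 313, 515]) cube([331, 64, 23]);
translate([276, 313, 833]) cube([331, 64, 23]);
translate([276, 313, 1151]) cube([331, 64, 23]);


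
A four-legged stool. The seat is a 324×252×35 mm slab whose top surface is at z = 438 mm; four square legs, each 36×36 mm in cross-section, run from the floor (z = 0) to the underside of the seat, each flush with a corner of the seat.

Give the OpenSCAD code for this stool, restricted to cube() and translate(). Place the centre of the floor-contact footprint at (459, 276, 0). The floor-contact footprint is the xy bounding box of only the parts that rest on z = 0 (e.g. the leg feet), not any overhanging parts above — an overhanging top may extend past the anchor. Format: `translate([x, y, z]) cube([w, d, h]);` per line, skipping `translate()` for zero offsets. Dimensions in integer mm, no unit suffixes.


translate([297, 150, 403]) cube([324, 252, 35]);
translate([297, 150, 0]) cube([36, 36, 403]);
translate([585, 150, 0]) cube([36, 36, 403]);
translate([297, 366, 0]) cube([36, 36, 403]);
translate([585, 366, 0]) cube([36, 36, 403]);


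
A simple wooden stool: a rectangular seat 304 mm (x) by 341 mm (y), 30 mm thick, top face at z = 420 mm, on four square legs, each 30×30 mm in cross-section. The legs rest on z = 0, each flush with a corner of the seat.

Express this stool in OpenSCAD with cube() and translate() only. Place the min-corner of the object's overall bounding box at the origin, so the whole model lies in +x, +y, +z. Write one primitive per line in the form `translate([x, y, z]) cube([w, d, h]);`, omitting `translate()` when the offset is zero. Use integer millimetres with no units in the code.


translate([0, 0, 390]) cube([304, 341, 30]);
cube([30, 30, 390]);
translate([274, 0, 0]) cube([30, 30, 390]);
translate([0, 311, 0]) cube([30, 30, 390]);
translate([274, 311, 0]) cube([30, 30, 390]);


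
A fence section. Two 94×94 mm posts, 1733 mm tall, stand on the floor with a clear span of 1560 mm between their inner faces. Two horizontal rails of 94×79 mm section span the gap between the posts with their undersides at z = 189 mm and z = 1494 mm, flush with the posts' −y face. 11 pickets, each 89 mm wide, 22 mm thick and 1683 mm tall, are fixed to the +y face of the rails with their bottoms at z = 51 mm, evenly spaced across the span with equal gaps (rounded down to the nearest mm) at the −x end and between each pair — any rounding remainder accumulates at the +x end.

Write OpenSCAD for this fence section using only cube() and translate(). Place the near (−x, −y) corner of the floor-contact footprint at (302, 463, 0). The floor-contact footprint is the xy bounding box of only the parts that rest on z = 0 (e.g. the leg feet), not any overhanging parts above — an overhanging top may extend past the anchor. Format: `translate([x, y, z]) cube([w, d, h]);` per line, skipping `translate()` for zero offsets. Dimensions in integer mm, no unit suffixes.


translate([302, 463, 0]) cube([94, 94, 1733]);
translate([1956, 463, 0]) cube([94, 94, 1733]);
translate([396, 463, 189]) cube([1560, 94, 79]);
translate([396, 463, 1494]) cube([1560, 94, 79]);
translate([444, 557, 51]) cube([89, 22, 1683]);
translate([581, 557, 51]) cube([89, 22, 1683]);
translate([718, 557, 51]) cube([89, 22, 1683]);
translate([855, 557, 51]) cube([89, 22, 1683]);
translate([992, 557, 51]) cube([89, 22, 1683]);
translate([1129, 557, 51]) cube([89, 22, 1683]);
translate([1266, 557, 51]) cube([89, 22, 1683]);
translate([1403, 557, 51]) cube([89, 22, 1683]);
translate([1540, 557, 51]) cube([89, 22, 1683]);
translate([1677, 557, 51]) cube([89, 22, 1683]);
translate([1814, 557, 51]) cube([89, 22, 1683]);


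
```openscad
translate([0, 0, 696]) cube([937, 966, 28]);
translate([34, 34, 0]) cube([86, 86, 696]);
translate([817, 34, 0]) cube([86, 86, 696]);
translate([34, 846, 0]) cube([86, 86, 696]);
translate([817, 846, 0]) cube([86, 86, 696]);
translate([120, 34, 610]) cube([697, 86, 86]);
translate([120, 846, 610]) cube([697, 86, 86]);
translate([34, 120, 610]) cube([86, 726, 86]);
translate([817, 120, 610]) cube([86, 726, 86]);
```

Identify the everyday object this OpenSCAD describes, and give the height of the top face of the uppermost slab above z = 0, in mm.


A table. The table height is 724 mm.

A 937×966×28 slab sits at z = 696 on four 86 mm square posts — a table. The top surface is at 696 + 28 = 724 mm.


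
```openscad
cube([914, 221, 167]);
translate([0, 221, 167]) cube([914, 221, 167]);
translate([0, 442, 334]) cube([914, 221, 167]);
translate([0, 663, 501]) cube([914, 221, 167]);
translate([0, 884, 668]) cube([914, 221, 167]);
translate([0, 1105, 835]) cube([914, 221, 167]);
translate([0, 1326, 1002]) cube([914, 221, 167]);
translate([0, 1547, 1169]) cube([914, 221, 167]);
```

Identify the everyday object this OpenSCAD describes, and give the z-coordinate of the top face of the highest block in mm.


A staircase. The total rise is 1336 mm.

8 identical blocks, each offset up and back from the previous — a staircase. Each step is 167 mm tall and there are 8 of them, so the total rise is 8 × 167 = 1336 mm.


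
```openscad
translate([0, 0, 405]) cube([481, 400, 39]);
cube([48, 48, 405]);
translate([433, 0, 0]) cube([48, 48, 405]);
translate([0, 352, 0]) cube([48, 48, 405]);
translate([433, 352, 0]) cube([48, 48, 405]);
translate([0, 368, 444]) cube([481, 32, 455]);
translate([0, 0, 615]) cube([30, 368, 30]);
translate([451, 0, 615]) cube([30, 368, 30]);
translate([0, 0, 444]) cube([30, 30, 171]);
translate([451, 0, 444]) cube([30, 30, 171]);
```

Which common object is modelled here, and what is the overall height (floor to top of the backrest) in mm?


A chair. The overall height is 899 mm.

A slab on four corner posts with a tall panel at the back — a chair. The seat slab sits at z = 405 with thickness 39, and the 455 mm backrest starts at the seat top, so the overall height is 405 + 39 + 455 = 899 mm.


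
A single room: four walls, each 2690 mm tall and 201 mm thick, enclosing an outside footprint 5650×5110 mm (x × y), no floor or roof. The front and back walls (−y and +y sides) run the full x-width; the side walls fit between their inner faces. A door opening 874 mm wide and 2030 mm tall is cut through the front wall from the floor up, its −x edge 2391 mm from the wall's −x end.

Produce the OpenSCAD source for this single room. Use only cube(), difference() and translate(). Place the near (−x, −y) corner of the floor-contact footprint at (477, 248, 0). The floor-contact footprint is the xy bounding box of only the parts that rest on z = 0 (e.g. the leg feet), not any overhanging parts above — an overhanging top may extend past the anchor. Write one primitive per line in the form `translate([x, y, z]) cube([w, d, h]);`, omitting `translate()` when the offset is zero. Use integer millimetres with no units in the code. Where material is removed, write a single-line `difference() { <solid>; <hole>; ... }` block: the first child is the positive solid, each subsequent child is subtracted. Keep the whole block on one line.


difference() { translate([477, 248, 0]) cube([5650, 201, 2690]); translate([2868, 248, 0]) cube([874, 201, 2030]); }
translate([477, 5157, 0]) cube([5650, 201, 2690]);
translate([477, 449, 0]) cube([201, 4708, 2690]);
translate([5926, 449, 0]) cube([201, 4708, 2690]);


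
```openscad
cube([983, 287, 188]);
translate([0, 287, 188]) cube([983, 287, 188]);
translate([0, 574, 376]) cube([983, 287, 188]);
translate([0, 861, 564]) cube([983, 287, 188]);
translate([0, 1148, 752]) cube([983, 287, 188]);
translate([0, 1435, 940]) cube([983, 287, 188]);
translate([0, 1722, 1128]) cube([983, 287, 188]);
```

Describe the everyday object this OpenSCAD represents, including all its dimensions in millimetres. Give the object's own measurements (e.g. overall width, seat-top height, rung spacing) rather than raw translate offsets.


A straight staircase of 7 solid steps. Each step is 983 mm wide (x), 287 mm deep (y, the going) and 188 mm tall (the rise). The first step rests on the floor; each subsequent step sits one going further in +y and one rise higher in +z, directly behind and above the previous step with no overlap.


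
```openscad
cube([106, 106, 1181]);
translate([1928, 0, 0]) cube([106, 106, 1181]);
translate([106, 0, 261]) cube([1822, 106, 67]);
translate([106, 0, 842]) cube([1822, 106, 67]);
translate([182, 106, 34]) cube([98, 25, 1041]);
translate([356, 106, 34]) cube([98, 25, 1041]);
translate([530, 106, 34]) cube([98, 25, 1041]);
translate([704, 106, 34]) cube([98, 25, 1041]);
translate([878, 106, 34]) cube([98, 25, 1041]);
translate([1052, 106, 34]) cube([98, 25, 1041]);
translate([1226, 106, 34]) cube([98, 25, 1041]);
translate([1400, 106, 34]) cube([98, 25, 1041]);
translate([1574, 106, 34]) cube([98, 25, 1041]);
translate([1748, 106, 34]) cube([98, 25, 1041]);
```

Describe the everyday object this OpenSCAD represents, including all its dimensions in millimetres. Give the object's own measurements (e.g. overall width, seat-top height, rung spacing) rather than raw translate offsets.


A fence section. Two 106×106 mm posts, 1181 mm tall, stand on the floor with a clear span of 1822 mm between their inner faces. Two horizontal rails of 106×67 mm section span the gap between the posts with their undersides at z = 261 mm and z = 842 mm, flush with the posts' −y face. 10 pickets, each 98 mm wide, 25 mm thick and 1041 mm tall, are fixed to the +y face of the rails with their bottoms at z = 34 mm, spaced across the span with a 76 mm gap after the −x post and between neighbouring pickets, with 82 mm left before the +x post.


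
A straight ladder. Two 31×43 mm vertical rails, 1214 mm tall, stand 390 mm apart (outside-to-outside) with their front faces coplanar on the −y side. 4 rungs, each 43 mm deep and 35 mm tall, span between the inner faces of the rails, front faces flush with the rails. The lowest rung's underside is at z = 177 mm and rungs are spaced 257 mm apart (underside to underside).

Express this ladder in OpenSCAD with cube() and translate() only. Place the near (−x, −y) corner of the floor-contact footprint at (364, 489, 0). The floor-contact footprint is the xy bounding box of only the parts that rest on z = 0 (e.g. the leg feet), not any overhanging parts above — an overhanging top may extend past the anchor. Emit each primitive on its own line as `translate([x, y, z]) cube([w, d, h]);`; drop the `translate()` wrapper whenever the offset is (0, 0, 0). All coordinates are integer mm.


translate([364, 489, 0]) cube([31, 43, 1214]);
translate([723, 489, 0]) cube([31, 43, 1214]);
translate([395, 489, 177]) cube([328, 43, 35]);
translate([395, 489, 434]) cube([328, 43, 35]);
translate([395, 489, 691]) cube([328, 43, 35]);
translate([395, 489, 948]) cube([328, 43, 35]);


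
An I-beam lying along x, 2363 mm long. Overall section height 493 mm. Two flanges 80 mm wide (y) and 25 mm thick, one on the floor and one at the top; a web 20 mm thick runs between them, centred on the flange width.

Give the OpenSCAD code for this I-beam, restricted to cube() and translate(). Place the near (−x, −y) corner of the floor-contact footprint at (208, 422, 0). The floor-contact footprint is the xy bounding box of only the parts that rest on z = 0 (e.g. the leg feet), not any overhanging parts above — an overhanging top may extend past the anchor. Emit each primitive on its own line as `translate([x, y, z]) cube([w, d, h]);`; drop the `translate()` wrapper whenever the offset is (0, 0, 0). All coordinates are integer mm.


translate([208, 422, 0]) cube([2363, 80, 25]);
translate([208, 452, 25]) cube([2363, 20, 443]);
translate([208, 422, 468]) cube([2363, 80, 25]);


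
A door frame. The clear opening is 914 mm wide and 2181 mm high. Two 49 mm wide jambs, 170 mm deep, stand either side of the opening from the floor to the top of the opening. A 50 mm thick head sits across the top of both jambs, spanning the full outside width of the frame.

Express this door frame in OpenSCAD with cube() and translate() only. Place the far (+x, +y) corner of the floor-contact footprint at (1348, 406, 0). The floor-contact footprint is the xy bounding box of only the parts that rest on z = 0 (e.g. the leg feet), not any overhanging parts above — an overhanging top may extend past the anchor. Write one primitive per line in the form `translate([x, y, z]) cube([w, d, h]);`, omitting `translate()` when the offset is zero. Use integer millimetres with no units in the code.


translate([336, 236, 0]) cube([49, 170, 2181]);
translate([1299, 236, 0]) cube([49, 170, 2181]);
translate([336, 236, 2181]) cube([1012, 170, 50]);


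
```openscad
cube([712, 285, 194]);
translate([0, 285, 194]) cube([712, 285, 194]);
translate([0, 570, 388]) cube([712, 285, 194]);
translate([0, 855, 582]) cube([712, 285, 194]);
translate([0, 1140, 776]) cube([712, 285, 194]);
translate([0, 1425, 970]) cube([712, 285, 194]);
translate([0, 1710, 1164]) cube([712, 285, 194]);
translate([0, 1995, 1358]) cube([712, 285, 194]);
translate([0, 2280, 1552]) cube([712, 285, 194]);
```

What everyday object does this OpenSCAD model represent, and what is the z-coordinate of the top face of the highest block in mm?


A staircase. The total rise is 1746 mm.

9 identical blocks, each offset up and back from the previous — a staircase. Each step is 194 mm tall and there are 9 of them, so the total rise is 9 × 194 = 1746 mm.


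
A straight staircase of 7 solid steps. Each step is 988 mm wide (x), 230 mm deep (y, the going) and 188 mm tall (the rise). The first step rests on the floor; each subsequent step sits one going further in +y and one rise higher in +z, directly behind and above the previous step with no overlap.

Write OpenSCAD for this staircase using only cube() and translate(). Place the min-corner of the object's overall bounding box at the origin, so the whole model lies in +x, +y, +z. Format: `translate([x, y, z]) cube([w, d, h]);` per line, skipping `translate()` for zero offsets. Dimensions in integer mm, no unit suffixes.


cube([988, 230, 188]);
translate([0, 230, 188]) cube([988, 230, 188]);
translate([0, 460, 376]) cube([988, 230, 188]);
translate([0, 690, 564]) cube([988, 230, 188]);
translate([0, 920, 752]) cube([988, 230, 188]);
translate([0, 1150, 940]) cube([988, 230, 188]);
translate([0, 1380, 1128]) cube([988, 230, 188]);


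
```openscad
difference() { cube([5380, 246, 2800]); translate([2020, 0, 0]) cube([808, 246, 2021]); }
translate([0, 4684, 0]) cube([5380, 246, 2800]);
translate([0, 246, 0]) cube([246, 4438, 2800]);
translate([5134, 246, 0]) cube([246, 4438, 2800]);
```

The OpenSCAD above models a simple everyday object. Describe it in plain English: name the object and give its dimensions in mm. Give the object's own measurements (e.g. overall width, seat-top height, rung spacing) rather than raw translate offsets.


A single room: four walls, each 2800 mm tall and 246 mm thick, enclosing an outside footprint 5380×4930 mm (x × y), no floor or roof. The front and back walls (−y and +y sides) run the full x-width; the side walls fit between their inner faces. A door opening 808 mm wide and 2021 mm tall is cut through the front wall from the floor up, its −x edge 2020 mm from the wall's −x end.


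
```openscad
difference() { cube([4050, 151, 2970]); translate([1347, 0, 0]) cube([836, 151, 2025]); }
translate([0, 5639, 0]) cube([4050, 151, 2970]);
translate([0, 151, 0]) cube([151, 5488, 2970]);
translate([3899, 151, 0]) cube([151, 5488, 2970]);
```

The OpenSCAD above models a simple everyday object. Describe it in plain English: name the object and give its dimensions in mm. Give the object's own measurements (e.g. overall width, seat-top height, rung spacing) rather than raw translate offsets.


A single room: four walls, each 2970 mm tall and 151 mm thick, enclosing an outside footprint 4050×5790 mm (x × y), no floor or roof. The front and back walls (−y and +y sides) run the full x-width; the side walls fit between their inner faces. A door opening 836 mm wide and 2025 mm tall is cut through the front wall from the floor up, its −x edge 1347 mm from the wall's −x end.


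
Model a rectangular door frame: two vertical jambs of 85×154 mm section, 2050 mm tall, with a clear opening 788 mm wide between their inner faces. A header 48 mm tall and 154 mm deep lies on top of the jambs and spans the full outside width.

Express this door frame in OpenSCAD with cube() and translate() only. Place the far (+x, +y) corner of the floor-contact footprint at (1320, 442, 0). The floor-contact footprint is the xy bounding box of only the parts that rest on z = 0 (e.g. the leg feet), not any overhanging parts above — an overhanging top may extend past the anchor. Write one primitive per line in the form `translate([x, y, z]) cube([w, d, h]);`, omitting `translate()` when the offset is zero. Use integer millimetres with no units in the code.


translate([362, 288, 0]) cube([85, 154, 2050]);
translate([1235, 288, 0]) cube([85, 154, 2050]);
translate([362, 288, 2050]) cube([958, 154, 48]);


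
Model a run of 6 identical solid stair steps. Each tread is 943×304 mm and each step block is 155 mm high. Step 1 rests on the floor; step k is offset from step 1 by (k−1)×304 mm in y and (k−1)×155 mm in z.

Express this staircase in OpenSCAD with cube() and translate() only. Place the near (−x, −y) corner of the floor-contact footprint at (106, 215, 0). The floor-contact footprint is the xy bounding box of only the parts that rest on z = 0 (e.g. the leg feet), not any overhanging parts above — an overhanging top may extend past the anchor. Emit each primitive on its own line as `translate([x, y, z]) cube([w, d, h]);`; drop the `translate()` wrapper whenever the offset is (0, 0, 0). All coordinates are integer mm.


translate([106, 215, 0]) cube([943, 304, 155]);
translate([106, 519, 155]) cube([943, 304, 155]);
translate([106, 823, 310]) cube([943, 304, 155]);
translate([106, 1127, 465]) cube([943, 304, 155]);
translate([106, 1431, 620]) cube([943, 304, 155]);
translate([106, 1735, 775]) cube([943, 304, 155]);


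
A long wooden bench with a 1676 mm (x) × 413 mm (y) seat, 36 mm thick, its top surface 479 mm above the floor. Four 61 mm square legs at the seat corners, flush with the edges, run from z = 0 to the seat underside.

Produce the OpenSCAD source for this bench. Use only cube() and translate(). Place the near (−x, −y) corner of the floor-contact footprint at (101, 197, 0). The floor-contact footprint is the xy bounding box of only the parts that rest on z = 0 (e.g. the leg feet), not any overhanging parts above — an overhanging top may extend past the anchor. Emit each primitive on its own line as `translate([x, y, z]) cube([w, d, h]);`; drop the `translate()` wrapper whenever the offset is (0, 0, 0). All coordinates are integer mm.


translate([101, 197, 443]) cube([1676, 413, 36]);
translate([101, 197, 0]) cube([61, 61, 443]);
translate([101, 549, 0]) cube([61, 61, 443]);
translate([1716, 197, 0]) cube([61, 61, 443]);
translate([1716, 549, 0]) cube([61, 61, 443]);


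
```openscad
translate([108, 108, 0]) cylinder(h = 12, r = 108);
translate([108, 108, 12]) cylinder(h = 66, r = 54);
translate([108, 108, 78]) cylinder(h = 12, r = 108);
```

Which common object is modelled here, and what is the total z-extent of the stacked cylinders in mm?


A spool. The overall height is 90 mm.

Three coaxial cylinders, large–small–large — a spool. Two 12 mm flanges and a 66 mm core give 12 + 66 + 12 = 90 mm.


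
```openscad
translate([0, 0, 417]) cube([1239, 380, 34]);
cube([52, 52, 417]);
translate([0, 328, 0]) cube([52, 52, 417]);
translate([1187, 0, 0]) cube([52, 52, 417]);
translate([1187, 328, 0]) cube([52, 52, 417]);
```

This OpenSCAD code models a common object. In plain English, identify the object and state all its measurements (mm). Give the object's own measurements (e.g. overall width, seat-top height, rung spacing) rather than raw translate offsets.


A bench: a 1239×380 mm seat slab, 34 mm thick, top at z = 451 mm, on four 52×52 mm square legs flush with the seat corners and standing on z = 0.


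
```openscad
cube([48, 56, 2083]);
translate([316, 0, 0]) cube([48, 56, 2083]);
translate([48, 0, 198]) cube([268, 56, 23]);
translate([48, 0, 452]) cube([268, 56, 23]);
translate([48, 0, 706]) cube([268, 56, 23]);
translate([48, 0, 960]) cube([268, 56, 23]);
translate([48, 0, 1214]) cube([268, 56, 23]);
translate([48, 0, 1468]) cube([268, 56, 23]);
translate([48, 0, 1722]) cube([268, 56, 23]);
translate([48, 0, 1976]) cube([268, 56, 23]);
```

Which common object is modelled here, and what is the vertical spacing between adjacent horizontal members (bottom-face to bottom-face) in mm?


A ladder. The rung spacing is 254 mm.

Two tall 48×56 posts with 8 short bars between them — a ladder. Adjacent rungs sit at z = 198 and z = 452, so the spacing is 452 − 198 = 254 mm.


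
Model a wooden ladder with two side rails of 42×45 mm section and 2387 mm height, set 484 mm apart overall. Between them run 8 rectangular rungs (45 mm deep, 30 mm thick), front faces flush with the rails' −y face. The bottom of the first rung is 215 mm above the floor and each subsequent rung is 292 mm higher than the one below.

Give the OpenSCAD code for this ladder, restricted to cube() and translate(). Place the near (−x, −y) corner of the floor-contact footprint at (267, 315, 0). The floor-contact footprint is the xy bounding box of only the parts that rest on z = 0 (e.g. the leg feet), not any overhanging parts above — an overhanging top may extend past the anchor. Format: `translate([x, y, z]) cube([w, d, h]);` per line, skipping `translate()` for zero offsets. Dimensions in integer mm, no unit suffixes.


translate([267, 315, 0]) cube([42, 45, 2387]);
translate([709, 315, 0]) cube([42, 45, 2387]);
translate([309, 315, 215]) cube([400, 45, 30]);
translate([309, 315, 507]) cube([400, 45, 30]);
translate([309, 315, 799]) cube([400, 45, 30]);
translate([309, 315, 1091]) cube([400, 45, 30]);
translate([309, 315, 1383]) cube([400, 45, 30]);
translate([309, 315, 1675]) cube([400, 45, 30]);
translate([309, 315, 1967]) cube([400, 45, 30]);
translate([309, 315, 2259]) cube([400, 45, 30]);


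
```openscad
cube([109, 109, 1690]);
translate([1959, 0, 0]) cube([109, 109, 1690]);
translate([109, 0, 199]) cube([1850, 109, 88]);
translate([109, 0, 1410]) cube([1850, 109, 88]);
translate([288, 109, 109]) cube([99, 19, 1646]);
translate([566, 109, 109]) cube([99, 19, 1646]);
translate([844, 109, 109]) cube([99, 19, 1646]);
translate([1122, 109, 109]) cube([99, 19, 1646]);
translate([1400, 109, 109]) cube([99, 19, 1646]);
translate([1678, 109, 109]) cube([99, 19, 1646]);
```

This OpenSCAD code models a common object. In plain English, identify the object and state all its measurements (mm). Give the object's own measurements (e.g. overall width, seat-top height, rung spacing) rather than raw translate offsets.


A fence section. Two 109×109 mm posts, 1690 mm tall, stand on the floor with a clear span of 1850 mm between their inner faces. Two horizontal rails of 109×88 mm section span the gap between the posts with their undersides at z = 199 mm and z = 1410 mm, flush with the posts' −y face. 6 pickets, each 99 mm wide, 19 mm thick and 1646 mm tall, are fixed to the +y face of the rails with their bottoms at z = 109 mm, spaced across the span with a 179 mm gap after the −x post and between neighbouring pickets, with 182 mm left before the +x post.


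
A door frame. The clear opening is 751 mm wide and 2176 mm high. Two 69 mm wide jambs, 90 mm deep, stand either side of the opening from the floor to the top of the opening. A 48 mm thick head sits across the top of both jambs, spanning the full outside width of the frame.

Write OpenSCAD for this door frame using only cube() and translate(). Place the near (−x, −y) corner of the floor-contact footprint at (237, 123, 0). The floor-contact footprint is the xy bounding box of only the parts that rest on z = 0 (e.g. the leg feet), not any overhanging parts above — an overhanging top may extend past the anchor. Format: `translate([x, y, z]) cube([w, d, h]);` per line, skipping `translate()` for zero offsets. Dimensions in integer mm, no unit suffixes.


translate([237, 123, 0]) cube([69, 90, 2176]);
translate([1057, 123, 0]) cube([69, 90, 2176]);
translate([237, 123, 2176]) cube([889, 90, 48]);
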